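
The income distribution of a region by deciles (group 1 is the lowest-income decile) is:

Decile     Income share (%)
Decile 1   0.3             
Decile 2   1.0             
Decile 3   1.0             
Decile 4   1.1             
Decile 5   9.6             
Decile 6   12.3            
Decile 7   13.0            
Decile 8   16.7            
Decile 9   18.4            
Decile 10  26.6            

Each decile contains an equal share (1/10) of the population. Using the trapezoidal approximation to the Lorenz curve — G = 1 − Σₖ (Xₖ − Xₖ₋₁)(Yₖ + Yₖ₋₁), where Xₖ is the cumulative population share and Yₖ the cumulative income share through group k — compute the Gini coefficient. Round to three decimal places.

Cumulative income shares Yₖ: 0.0030, 0.0130, 0.0230, 0.0340, 0.1300, 0.2530, 0.3830, 0.5500, 0.7340, 1.0000
Σ (Xₖ−Xₖ₋₁)(Yₖ+Yₖ₋₁) = (1/10)(0.0030+0.0000) + (1/10)(0.0130+0.0030) + (1/10)(0.0230+0.0130) + (1/10)(0.0340+0.0230) + (1/10)(0.1300+0.0340) + (1/10)(0.2530+0.1300) + (1/10)(0.3830+0.2530) + (1/10)(0.5500+0.3830) + (1/10)(0.7340+0.5500) + (1/10)(1.0000+0.7340)
  = 0.0003 + 0.0016 + 0.0036 + 0.0057 + 0.0164 + 0.0383 + 0.0636 + 0.0933 + 0.1284 + 0.1734 = 0.5246
G = 1 − 0.5246 = 0.4754

0.475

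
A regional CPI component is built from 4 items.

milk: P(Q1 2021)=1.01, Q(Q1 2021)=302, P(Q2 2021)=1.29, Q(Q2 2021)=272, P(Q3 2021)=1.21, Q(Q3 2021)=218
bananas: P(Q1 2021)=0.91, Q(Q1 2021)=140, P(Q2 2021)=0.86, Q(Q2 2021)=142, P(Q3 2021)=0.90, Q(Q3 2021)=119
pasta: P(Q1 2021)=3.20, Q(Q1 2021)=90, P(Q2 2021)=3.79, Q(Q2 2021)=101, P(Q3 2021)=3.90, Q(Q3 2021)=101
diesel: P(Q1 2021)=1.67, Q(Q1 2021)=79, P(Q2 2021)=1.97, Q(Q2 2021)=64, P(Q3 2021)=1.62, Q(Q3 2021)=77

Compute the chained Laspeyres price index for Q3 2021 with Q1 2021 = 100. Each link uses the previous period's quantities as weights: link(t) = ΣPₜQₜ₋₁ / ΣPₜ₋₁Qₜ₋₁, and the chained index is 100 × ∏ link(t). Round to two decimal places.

Link Q1 2021→Q2 2021:
ΣP(Q2 2021)Q(Q1 2021) = 1.29×302 + 0.86×140 + 3.79×90 + 1.97×79 = 389.58 + 120.4 + 341.1 + 155.63 = 1006.71
ΣP(Q1 2021)Q(Q1 2021) = 1.01×302 + 0.91×140 + 3.20×90 + 1.67×79 = 305.02 + 127.4 + 288 + 131.93 = 852.35
link = 1006.71/852.35 = 1.181099
Link Q2 2021→Q3 2021:
ΣP(Q3 2021)Q(Q2 2021) = 1.21×272 + 0.90×142 + 3.90×101 + 1.62×64 = 329.12 + 127.8 + 393.9 + 103.68 = 954.5
ΣP(Q2 2021)Q(Q2 2021) = 1.29×272 + 0.86×142 + 3.79×101 + 1.97×64 = 350.88 + 122.12 + 382.79 + 126.08 = 981.87
link = 954.5/981.87 = 0.972125
Chained index = 100 × 1.181099 × 0.972125 = 114.8176

114.82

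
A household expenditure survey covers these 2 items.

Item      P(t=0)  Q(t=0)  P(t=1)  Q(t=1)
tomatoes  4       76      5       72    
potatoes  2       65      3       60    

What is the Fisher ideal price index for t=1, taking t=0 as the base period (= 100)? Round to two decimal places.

132.42

Laspeyres component (base-period weights):
ΣP(t=1)Q(t=0) = 5×76 + 3×65 = 380 + 195 = 575
ΣP(t=0)Q(t=0) = 4×76 + 2×65 = 304 + 130 = 434
L = 575 / 434 × 100 = 132.4885
Paasche component (current-period weights):
ΣP(t=1)Q(t=1) = 5×72 + 3×60 = 360 + 180 = 540
ΣP(t=0)Q(t=1) = 4×72 + 2×60 = 288 + 120 = 408
P = 540 / 408 × 100 = 132.3529
Fisher = √(L × P) = √(132.4885 × 132.3529) = 132.4207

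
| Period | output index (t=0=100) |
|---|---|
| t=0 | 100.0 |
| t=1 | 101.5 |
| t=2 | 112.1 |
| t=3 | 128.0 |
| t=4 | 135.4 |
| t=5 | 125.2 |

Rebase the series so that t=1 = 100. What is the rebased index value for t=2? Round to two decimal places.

Rebased(t=2) = 112.1 / 101.5 × 100 = 110.4433

110.44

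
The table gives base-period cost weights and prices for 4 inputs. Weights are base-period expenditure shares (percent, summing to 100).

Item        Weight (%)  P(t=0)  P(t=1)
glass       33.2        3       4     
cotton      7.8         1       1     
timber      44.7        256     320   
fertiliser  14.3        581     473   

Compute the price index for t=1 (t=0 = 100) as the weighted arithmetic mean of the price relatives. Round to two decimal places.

119.58

glass: 33.2 × (4/3) = 33.2 × 1.333333 = 44.2667
cotton: 7.8 × (1/1) = 7.8 × 1.000000 = 7.8000
timber: 44.7 × (320/256) = 44.7 × 1.250000 = 55.8750
fertiliser: 14.3 × (473/581) = 14.3 × 0.814114 = 11.6418
Index = Σ wᵢ·(p₁ᵢ/p₀ᵢ) = 44.2667 + 7.8000 + 55.8750 + 11.6418 = 119.5835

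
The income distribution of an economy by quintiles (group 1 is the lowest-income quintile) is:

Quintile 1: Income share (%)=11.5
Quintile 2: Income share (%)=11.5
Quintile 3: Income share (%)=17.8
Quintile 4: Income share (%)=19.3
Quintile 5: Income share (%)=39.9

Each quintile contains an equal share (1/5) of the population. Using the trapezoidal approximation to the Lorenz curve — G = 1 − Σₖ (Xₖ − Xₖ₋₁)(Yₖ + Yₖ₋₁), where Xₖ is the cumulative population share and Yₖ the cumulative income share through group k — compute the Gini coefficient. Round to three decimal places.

Cumulative income shares Yₖ: 0.1150, 0.2300, 0.4080, 0.6010, 1.0000
Σ (Xₖ−Xₖ₋₁)(Yₖ+Yₖ₋₁) = (1/5)(0.1150+0.0000) + (1/5)(0.2300+0.1150) + (1/5)(0.4080+0.2300) + (1/5)(0.6010+0.4080) + (1/5)(1.0000+0.6010)
  = 0.0230 + 0.0690 + 0.1276 + 0.2018 + 0.3202 = 0.7416
G = 1 − 0.7416 = 0.2584

0.258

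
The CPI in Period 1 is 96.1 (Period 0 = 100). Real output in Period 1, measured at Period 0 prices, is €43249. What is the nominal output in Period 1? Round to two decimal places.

41562.29

Nominal = Real × (Index/100) = 43249 × (96.1/100)
        = 43249 × 0.961 = 41562.2890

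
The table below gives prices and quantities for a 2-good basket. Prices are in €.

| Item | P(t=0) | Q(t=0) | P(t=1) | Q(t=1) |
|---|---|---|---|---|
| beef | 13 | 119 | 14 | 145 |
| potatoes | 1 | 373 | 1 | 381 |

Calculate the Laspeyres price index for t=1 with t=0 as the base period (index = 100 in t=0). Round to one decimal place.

Laspeyres price index uses base-period quantities as weights.
ΣP(t=1)·Q(t=0) = 14×119 + 1×373 = 1666 + 373 = 2039
ΣP(t=0)·Q(t=0) = 13×119 + 1×373 = 1547 + 373 = 1920
Index = 2039 / 1920 × 100 = 106.1979

106.2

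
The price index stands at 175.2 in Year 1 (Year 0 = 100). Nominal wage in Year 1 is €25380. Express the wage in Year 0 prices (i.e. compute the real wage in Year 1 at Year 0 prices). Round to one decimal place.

Real = Nominal ÷ (Index/100) = 25380 ÷ (175.2/100)
     = 25380 ÷ 1.752 = 14486.3014

14486.3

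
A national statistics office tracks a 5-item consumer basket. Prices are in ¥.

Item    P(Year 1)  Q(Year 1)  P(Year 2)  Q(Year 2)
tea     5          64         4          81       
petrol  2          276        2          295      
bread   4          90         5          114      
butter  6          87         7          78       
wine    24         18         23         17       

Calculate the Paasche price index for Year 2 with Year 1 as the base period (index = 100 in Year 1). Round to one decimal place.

104.0

Paasche price index uses current-period quantities as weights.
ΣP(Year 2)·Q(Year 2) = 4×81 + 2×295 + 5×114 + 7×78 + 23×17 = 324 + 590 + 570 + 546 + 391 = 2421
ΣP(Year 1)·Q(Year 2) = 5×81 + 2×295 + 4×114 + 6×78 + 24×17 = 405 + 590 + 456 + 468 + 408 = 2327
Index = 2421 / 2327 × 100 = 104.0395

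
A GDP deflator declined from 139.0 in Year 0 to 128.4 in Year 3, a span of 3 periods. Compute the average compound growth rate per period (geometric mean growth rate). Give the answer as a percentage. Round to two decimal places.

Growth factor = (128.4/139.0)^(1/3) = (0.923741)^(1/3) = 0.973905
Growth rate = 0.973905 − 1 = -0.026095 = -2.6095%

-2.61%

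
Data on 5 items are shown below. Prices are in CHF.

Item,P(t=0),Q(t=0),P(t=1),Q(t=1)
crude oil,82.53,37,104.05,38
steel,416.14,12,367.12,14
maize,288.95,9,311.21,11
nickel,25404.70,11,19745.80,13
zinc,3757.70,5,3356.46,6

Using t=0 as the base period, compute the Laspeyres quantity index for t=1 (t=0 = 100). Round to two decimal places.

118.15

Laspeyres quantity index uses base-period prices as weights.
ΣP(t=0)·Q(t=1) = 82.53×38 + 416.14×14 + 288.95×11 + 25404.70×13 + 3757.70×6 = 3136.14 + 5825.96 + 3178.45 + 330261.1 + 22546.2 = 364947.85
ΣP(t=0)·Q(t=0) = 82.53×37 + 416.14×12 + 288.95×9 + 25404.70×11 + 3757.70×5 = 3053.61 + 4993.68 + 2600.55 + 279451.7 + 18788.5 = 308888.04
Index = 364947.85 / 308888.04 × 100 = 118.1489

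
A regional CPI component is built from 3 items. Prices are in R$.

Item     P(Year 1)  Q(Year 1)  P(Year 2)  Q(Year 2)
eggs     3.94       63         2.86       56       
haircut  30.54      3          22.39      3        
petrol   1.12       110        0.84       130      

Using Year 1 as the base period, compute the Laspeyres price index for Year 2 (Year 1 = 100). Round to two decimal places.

Laspeyres price index uses base-period quantities as weights.
ΣP(Year 2)·Q(Year 1) = 2.86×63 + 22.39×3 + 0.84×110 = 180.18 + 67.17 + 92.4 = 339.75
ΣP(Year 1)·Q(Year 1) = 3.94×63 + 30.54×3 + 1.12×110 = 248.22 + 91.62 + 123.2 = 463.04
Index = 339.75 / 463.04 × 100 = 73.3738

73.37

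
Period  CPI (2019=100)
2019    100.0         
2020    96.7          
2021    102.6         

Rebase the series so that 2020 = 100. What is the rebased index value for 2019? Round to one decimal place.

Rebased(2019) = 100.0 / 96.7 × 100 = 103.4126

103.4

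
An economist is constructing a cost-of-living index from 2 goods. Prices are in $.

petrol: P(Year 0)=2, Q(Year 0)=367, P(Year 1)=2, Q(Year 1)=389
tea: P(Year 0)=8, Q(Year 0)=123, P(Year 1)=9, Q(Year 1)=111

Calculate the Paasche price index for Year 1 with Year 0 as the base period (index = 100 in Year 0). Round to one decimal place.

Paasche price index uses current-period quantities as weights.
ΣP(Year 1)·Q(Year 1) = 2×389 + 9×111 = 778 + 999 = 1777
ΣP(Year 0)·Q(Year 1) = 2×389 + 8×111 = 778 + 888 = 1666
Index = 1777 / 1666 × 100 = 106.6627

106.7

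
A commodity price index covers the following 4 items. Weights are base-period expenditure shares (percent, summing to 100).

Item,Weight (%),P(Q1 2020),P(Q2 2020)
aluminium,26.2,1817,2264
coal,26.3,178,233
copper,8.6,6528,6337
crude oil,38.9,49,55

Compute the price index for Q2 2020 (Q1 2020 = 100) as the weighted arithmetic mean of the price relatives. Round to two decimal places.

aluminium: 26.2 × (2264/1817) = 26.2 × 1.246010 = 32.6455
coal: 26.3 × (233/178) = 26.3 × 1.308989 = 34.4264
copper: 8.6 × (6337/6528) = 8.6 × 0.970741 = 8.3484
crude oil: 38.9 × (55/49) = 38.9 × 1.122449 = 43.6633
Index = Σ wᵢ·(p₁ᵢ/p₀ᵢ) = 32.6455 + 34.4264 + 8.3484 + 43.6633 = 119.0835

119.08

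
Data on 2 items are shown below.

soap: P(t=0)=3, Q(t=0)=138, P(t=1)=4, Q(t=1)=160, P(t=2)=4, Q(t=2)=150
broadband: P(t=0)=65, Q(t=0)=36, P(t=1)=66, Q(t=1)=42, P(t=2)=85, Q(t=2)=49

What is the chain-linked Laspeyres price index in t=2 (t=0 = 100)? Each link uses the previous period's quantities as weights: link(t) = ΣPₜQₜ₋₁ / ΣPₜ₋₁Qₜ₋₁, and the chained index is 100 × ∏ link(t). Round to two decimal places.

131.18

Link t=0→t=1:
ΣP(t=1)Q(t=0) = 4×138 + 66×36 = 552 + 2376 = 2928
ΣP(t=0)Q(t=0) = 3×138 + 65×36 = 414 + 2340 = 2754
link = 2928/2754 = 1.063181
Link t=1→t=2:
ΣP(t=2)Q(t=1) = 4×160 + 85×42 = 640 + 3570 = 4210
ΣP(t=1)Q(t=1) = 4×160 + 66×42 = 640 + 2772 = 3412
link = 4210/3412 = 1.233880
Chained index = 100 × 1.063181 × 1.233880 = 131.1838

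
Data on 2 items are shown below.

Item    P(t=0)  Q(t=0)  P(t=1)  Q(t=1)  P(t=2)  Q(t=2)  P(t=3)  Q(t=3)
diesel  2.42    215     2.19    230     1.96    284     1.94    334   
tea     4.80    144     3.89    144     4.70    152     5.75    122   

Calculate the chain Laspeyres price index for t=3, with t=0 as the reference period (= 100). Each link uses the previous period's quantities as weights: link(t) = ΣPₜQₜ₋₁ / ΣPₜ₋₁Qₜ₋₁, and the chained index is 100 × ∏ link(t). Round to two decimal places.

Link t=0→t=1:
ΣP(t=1)Q(t=0) = 2.19×215 + 3.89×144 = 470.85 + 560.16 = 1031.01
ΣP(t=0)Q(t=0) = 2.42×215 + 4.80×144 = 520.3 + 691.2 = 1211.5
link = 1031.01/1211.5 = 0.851019
Link t=1→t=2:
ΣP(t=2)Q(t=1) = 1.96×230 + 4.70×144 = 450.8 + 676.8 = 1127.6
ΣP(t=1)Q(t=1) = 2.19×230 + 3.89×144 = 503.7 + 560.16 = 1063.86
link = 1127.6/1063.86 = 1.059914
Link t=2→t=3:
ΣP(t=3)Q(t=2) = 1.94×284 + 5.75×152 = 550.96 + 874 = 1424.96
ΣP(t=2)Q(t=2) = 1.96×284 + 4.70×152 = 556.64 + 714.4 = 1271.04
link = 1424.96/1271.04 = 1.121098
Chained index = 100 × 0.851019 × 1.059914 × 1.121098 = 101.1238

101.12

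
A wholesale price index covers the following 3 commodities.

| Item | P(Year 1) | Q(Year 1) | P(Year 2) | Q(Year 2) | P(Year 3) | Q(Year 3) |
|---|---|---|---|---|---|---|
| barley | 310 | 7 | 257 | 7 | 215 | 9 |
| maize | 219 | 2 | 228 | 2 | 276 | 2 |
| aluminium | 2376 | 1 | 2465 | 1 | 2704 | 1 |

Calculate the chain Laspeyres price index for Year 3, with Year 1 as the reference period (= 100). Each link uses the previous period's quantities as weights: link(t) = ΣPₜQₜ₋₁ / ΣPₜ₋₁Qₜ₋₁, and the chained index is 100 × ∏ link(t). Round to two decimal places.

95.53

Link Year 1→Year 2:
ΣP(Year 2)Q(Year 1) = 257×7 + 228×2 + 2465×1 = 1799 + 456 + 2465 = 4720
ΣP(Year 1)Q(Year 1) = 310×7 + 219×2 + 2376×1 = 2170 + 438 + 2376 = 4984
link = 4720/4984 = 0.947030
Link Year 2→Year 3:
ΣP(Year 3)Q(Year 2) = 215×7 + 276×2 + 2704×1 = 1505 + 552 + 2704 = 4761
ΣP(Year 2)Q(Year 2) = 257×7 + 228×2 + 2465×1 = 1799 + 456 + 2465 = 4720
link = 4761/4720 = 1.008686
Chained index = 100 × 0.947030 × 1.008686 = 95.5257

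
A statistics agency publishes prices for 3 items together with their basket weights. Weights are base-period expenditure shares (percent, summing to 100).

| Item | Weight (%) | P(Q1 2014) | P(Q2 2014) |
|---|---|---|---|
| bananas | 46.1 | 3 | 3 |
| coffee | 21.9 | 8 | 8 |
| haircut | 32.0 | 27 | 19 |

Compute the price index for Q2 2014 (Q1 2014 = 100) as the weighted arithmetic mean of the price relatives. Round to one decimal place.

90.5

bananas: 46.1 × (3/3) = 46.1 × 1.000000 = 46.1000
coffee: 21.9 × (8/8) = 21.9 × 1.000000 = 21.9000
haircut: 32.0 × (19/27) = 32.0 × 0.703704 = 22.5185
Index = Σ wᵢ·(p₁ᵢ/p₀ᵢ) = 46.1000 + 21.9000 + 22.5185 = 90.5185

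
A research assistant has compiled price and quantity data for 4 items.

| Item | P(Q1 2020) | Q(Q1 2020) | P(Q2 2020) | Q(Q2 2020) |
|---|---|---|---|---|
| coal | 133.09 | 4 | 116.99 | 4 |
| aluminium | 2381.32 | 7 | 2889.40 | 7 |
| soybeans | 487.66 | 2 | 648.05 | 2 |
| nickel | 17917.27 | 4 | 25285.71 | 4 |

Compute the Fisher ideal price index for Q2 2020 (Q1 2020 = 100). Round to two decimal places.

137.05

Laspeyres component (base-period weights):
ΣP(Q2 2020)Q(Q1 2020) = 116.99×4 + 2889.40×7 + 648.05×2 + 25285.71×4 = 467.96 + 20225.8 + 1296.1 + 101142.84 = 123132.7
ΣP(Q1 2020)Q(Q1 2020) = 133.09×4 + 2381.32×7 + 487.66×2 + 17917.27×4 = 532.36 + 16669.24 + 975.32 + 71669.08 = 89846
L = 123132.7 / 89846 × 100 = 137.0486
Paasche component (current-period weights):
ΣP(Q2 2020)Q(Q2 2020) = 116.99×4 + 2889.40×7 + 648.05×2 + 25285.71×4 = 467.96 + 20225.8 + 1296.1 + 101142.84 = 123132.7
ΣP(Q1 2020)Q(Q2 2020) = 133.09×4 + 2381.32×7 + 487.66×2 + 17917.27×4 = 532.36 + 16669.24 + 975.32 + 71669.08 = 89846
P = 123132.7 / 89846 × 100 = 137.0486
Fisher = √(L × P) = √(137.0486 × 137.0486) = 137.0486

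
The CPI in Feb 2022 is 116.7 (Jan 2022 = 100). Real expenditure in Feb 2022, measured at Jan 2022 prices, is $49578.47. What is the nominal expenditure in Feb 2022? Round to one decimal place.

57858.1

Nominal = Real × (Index/100) = 49578.47 × (116.7/100)
        = 49578.47 × 1.167 = 57858.0745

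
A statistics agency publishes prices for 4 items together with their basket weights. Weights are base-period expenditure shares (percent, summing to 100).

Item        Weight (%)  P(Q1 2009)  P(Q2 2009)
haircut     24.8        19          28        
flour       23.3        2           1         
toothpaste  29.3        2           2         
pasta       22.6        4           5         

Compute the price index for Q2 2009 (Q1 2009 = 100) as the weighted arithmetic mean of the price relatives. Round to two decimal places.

haircut: 24.8 × (28/19) = 24.8 × 1.473684 = 36.5474
flour: 23.3 × (1/2) = 23.3 × 0.500000 = 11.6500
toothpaste: 29.3 × (2/2) = 29.3 × 1.000000 = 29.3000
pasta: 22.6 × (5/4) = 22.6 × 1.250000 = 28.2500
Index = Σ wᵢ·(p₁ᵢ/p₀ᵢ) = 36.5474 + 11.6500 + 29.3000 + 28.2500 = 105.7474

105.75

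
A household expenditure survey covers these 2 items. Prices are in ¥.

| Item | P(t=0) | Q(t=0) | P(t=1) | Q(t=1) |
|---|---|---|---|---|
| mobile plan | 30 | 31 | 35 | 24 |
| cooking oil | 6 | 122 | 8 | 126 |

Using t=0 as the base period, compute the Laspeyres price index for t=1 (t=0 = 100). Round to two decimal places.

Laspeyres price index uses base-period quantities as weights.
ΣP(t=1)·Q(t=0) = 35×31 + 8×122 = 1085 + 976 = 2061
ΣP(t=0)·Q(t=0) = 30×31 + 6×122 = 930 + 732 = 1662
Index = 2061 / 1662 × 100 = 124.0072

124.01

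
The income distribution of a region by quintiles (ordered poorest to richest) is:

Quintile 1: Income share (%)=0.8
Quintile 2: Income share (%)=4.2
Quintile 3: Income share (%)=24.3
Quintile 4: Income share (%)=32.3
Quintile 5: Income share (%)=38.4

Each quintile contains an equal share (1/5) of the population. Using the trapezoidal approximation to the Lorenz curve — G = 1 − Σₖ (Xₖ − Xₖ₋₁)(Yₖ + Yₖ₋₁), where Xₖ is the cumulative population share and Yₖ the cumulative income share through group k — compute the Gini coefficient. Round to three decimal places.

Cumulative income shares Yₖ: 0.0080, 0.0500, 0.2930, 0.6160, 1.0000
Σ (Xₖ−Xₖ₋₁)(Yₖ+Yₖ₋₁) = (1/5)(0.0080+0.0000) + (1/5)(0.0500+0.0080) + (1/5)(0.2930+0.0500) + (1/5)(0.6160+0.2930) + (1/5)(1.0000+0.6160)
  = 0.0016 + 0.0116 + 0.0686 + 0.1818 + 0.3232 = 0.5868
G = 1 − 0.5868 = 0.4132

0.413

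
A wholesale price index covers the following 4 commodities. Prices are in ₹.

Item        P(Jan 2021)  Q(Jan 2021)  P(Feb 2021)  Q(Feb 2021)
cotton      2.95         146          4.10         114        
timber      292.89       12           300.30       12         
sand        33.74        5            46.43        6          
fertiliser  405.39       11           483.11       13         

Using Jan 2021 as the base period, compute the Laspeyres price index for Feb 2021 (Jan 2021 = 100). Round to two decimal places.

113.71

Laspeyres price index uses base-period quantities as weights.
ΣP(Feb 2021)·Q(Jan 2021) = 4.10×146 + 300.30×12 + 46.43×5 + 483.11×11 = 598.6 + 3603.6 + 232.15 + 5314.21 = 9748.56
ΣP(Jan 2021)·Q(Jan 2021) = 2.95×146 + 292.89×12 + 33.74×5 + 405.39×11 = 430.7 + 3514.68 + 168.7 + 4459.29 = 8573.37
Index = 9748.56 / 8573.37 × 100 = 113.7074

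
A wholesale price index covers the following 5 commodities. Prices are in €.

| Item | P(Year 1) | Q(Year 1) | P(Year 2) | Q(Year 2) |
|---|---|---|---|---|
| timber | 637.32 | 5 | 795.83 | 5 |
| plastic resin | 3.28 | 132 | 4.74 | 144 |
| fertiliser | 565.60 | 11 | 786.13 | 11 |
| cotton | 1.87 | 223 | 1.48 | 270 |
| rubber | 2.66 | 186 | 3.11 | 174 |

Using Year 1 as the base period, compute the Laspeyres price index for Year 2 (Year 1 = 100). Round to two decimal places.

Laspeyres price index uses base-period quantities as weights.
ΣP(Year 2)·Q(Year 1) = 795.83×5 + 4.74×132 + 786.13×11 + 1.48×223 + 3.11×186 = 3979.15 + 625.68 + 8647.43 + 330.04 + 578.46 = 14160.76
ΣP(Year 1)·Q(Year 1) = 637.32×5 + 3.28×132 + 565.60×11 + 1.87×223 + 2.66×186 = 3186.6 + 432.96 + 6221.6 + 417.01 + 494.76 = 10752.93
Index = 14160.76 / 10752.93 × 100 = 131.6921

131.69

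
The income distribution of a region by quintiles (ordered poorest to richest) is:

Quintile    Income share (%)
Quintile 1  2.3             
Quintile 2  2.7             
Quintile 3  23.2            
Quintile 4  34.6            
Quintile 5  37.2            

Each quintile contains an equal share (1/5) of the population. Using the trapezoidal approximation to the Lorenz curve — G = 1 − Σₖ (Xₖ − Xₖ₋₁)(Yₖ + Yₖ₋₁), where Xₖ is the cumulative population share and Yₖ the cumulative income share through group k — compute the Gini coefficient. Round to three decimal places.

0.407

Cumulative income shares Yₖ: 0.0230, 0.0500, 0.2820, 0.6280, 1.0000
Σ (Xₖ−Xₖ₋₁)(Yₖ+Yₖ₋₁) = (1/5)(0.0230+0.0000) + (1/5)(0.0500+0.0230) + (1/5)(0.2820+0.0500) + (1/5)(0.6280+0.2820) + (1/5)(1.0000+0.6280)
  = 0.0046 + 0.0146 + 0.0664 + 0.1820 + 0.3256 = 0.5932
G = 1 − 0.5932 = 0.4068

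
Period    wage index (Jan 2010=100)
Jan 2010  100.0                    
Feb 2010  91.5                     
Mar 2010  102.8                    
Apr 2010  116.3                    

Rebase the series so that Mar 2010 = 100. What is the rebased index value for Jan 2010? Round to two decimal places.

97.28

Rebased(Jan 2010) = 100.0 / 102.8 × 100 = 97.2763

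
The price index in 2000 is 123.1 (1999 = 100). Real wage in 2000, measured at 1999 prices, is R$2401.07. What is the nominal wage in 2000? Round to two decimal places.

2955.72

Nominal = Real × (Index/100) = 2401.07 × (123.1/100)
        = 2401.07 × 1.231 = 2955.7172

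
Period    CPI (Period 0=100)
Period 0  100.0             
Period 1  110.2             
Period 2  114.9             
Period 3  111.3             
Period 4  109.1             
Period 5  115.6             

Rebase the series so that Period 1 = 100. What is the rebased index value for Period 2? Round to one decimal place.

Rebased(Period 2) = 114.9 / 110.2 × 100 = 104.2650

104.3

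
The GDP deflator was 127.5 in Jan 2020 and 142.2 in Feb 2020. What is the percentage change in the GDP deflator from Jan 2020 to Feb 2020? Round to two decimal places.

11.53%

Change = (142.2 − 127.5) / 127.5 × 100
       = 14.7 / 127.5 × 100 = 11.5294%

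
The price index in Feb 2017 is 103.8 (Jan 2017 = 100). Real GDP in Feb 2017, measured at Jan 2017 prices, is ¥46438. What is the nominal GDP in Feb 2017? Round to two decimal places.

48202.64

Nominal = Real × (Index/100) = 46438 × (103.8/100)
        = 46438 × 1.038 = 48202.6440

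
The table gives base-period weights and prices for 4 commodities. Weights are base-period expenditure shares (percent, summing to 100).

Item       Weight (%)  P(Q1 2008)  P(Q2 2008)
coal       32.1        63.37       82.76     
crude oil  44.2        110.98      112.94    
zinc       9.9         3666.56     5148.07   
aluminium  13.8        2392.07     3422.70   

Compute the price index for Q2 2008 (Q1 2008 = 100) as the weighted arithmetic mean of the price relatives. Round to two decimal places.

coal: 32.1 × (82.76/63.37) = 32.1 × 1.305981 = 41.9220
crude oil: 44.2 × (112.94/110.98) = 44.2 × 1.017661 = 44.9806
zinc: 9.9 × (5148.07/3666.56) = 9.9 × 1.404060 = 13.9002
aluminium: 13.8 × (3422.70/2392.07) = 13.8 × 1.430853 = 19.7458
Index = Σ wᵢ·(p₁ᵢ/p₀ᵢ) = 41.9220 + 44.9806 + 13.9002 + 19.7458 = 120.5486

120.55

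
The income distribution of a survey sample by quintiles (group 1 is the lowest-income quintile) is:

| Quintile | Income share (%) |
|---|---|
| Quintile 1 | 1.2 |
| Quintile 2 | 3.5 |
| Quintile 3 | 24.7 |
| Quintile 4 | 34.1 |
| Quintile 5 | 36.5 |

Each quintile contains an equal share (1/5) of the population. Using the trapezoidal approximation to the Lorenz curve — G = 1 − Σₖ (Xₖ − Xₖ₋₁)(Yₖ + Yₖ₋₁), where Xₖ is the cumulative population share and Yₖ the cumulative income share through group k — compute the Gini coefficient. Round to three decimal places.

Cumulative income shares Yₖ: 0.0120, 0.0470, 0.2940, 0.6350, 1.0000
Σ (Xₖ−Xₖ₋₁)(Yₖ+Yₖ₋₁) = (1/5)(0.0120+0.0000) + (1/5)(0.0470+0.0120) + (1/5)(0.2940+0.0470) + (1/5)(0.6350+0.2940) + (1/5)(1.0000+0.6350)
  = 0.0024 + 0.0118 + 0.0682 + 0.1858 + 0.3270 = 0.5952
G = 1 − 0.5952 = 0.4048

0.405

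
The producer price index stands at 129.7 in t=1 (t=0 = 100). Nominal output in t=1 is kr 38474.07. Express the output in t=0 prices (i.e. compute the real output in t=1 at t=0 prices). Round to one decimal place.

29663.9

Real = Nominal ÷ (Index/100) = 38474.07 ÷ (129.7/100)
     = 38474.07 ÷ 1.297 = 29663.8936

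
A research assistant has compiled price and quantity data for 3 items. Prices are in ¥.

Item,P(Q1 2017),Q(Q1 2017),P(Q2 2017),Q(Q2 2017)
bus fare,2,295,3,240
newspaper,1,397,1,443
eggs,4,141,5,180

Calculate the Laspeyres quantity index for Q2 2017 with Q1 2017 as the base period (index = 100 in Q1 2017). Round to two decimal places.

Laspeyres quantity index uses base-period prices as weights.
ΣP(Q1 2017)·Q(Q2 2017) = 2×240 + 1×443 + 4×180 = 480 + 443 + 720 = 1643
ΣP(Q1 2017)·Q(Q1 2017) = 2×295 + 1×397 + 4×141 = 590 + 397 + 564 = 1551
Index = 1643 / 1551 × 100 = 105.9317

105.93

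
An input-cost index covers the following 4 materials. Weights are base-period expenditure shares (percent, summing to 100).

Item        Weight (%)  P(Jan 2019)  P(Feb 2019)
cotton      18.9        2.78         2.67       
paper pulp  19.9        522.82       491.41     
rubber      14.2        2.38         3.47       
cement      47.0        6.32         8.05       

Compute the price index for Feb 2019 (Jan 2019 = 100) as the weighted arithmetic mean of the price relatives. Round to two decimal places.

cotton: 18.9 × (2.67/2.78) = 18.9 × 0.960432 = 18.1522
paper pulp: 19.9 × (491.41/522.82) = 19.9 × 0.939922 = 18.7044
rubber: 14.2 × (3.47/2.38) = 14.2 × 1.457983 = 20.7034
cement: 47.0 × (8.05/6.32) = 47.0 × 1.273734 = 59.8655
Index = Σ wᵢ·(p₁ᵢ/p₀ᵢ) = 18.1522 + 18.7044 + 20.7034 + 59.8655 = 117.4255

117.43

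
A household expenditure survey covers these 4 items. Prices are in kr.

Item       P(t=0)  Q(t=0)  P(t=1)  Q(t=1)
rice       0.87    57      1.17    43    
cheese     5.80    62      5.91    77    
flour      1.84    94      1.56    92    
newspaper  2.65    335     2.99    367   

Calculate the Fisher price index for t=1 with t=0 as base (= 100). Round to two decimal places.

Laspeyres component (base-period weights):
ΣP(t=1)Q(t=0) = 1.17×57 + 5.91×62 + 1.56×94 + 2.99×335 = 66.69 + 366.42 + 146.64 + 1001.65 = 1581.4
ΣP(t=0)Q(t=0) = 0.87×57 + 5.80×62 + 1.84×94 + 2.65×335 = 49.59 + 359.6 + 172.96 + 887.75 = 1469.9
L = 1581.4 / 1469.9 × 100 = 107.5856
Paasche component (current-period weights):
ΣP(t=1)Q(t=1) = 1.17×43 + 5.91×77 + 1.56×92 + 2.99×367 = 50.31 + 455.07 + 143.52 + 1097.33 = 1746.23
ΣP(t=0)Q(t=1) = 0.87×43 + 5.80×77 + 1.84×92 + 2.65×367 = 37.41 + 446.6 + 169.28 + 972.55 = 1625.84
P = 1746.23 / 1625.84 × 100 = 107.4048
Fisher = √(L × P) = √(107.5856 × 107.4048) = 107.4951

107.50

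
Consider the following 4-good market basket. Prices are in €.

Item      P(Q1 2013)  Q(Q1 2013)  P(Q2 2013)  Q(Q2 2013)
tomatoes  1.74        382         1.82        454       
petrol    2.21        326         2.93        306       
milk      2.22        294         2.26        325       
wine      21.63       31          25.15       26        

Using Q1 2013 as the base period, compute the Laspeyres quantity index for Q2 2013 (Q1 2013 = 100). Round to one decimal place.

Laspeyres quantity index uses base-period prices as weights.
ΣP(Q1 2013)·Q(Q2 2013) = 1.74×454 + 2.21×306 + 2.22×325 + 21.63×26 = 789.96 + 676.26 + 721.5 + 562.38 = 2750.1
ΣP(Q1 2013)·Q(Q1 2013) = 1.74×382 + 2.21×326 + 2.22×294 + 21.63×31 = 664.68 + 720.46 + 652.68 + 670.53 = 2708.35
Index = 2750.1 / 2708.35 × 100 = 101.5415

101.5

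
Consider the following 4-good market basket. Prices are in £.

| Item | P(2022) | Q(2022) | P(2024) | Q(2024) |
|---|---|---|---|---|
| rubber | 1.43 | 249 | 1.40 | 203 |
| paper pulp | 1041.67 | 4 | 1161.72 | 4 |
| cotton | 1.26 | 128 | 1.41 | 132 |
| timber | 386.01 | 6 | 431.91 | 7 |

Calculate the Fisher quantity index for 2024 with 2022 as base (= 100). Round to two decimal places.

Laspeyres component (base-period weights):
ΣP(2022)Q(2024) = 1.43×203 + 1041.67×4 + 1.26×132 + 386.01×7 = 290.29 + 4166.68 + 166.32 + 2702.07 = 7325.36
ΣP(2022)Q(2022) = 1.43×249 + 1041.67×4 + 1.26×128 + 386.01×6 = 356.07 + 4166.68 + 161.28 + 2316.06 = 7000.09
L = 7325.36 / 7000.09 × 100 = 104.6467
Paasche component (current-period weights):
ΣP(2024)Q(2024) = 1.40×203 + 1161.72×4 + 1.41×132 + 431.91×7 = 284.2 + 4646.88 + 186.12 + 3023.37 = 8140.57
ΣP(2024)Q(2022) = 1.40×249 + 1161.72×4 + 1.41×128 + 431.91×6 = 348.6 + 4646.88 + 180.48 + 2591.46 = 7767.42
P = 8140.57 / 7767.42 × 100 = 104.8040
Fisher = √(L × P) = √(104.6467 × 104.8040) = 104.7253

104.73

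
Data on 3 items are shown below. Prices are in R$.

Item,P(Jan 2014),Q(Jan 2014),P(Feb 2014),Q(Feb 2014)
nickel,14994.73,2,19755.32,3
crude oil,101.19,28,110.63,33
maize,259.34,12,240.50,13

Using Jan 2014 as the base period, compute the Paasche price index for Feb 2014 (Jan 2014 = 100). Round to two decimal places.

Paasche price index uses current-period quantities as weights.
ΣP(Feb 2014)·Q(Feb 2014) = 19755.32×3 + 110.63×33 + 240.50×13 = 59265.96 + 3650.79 + 3126.5 = 66043.25
ΣP(Jan 2014)·Q(Feb 2014) = 14994.73×3 + 101.19×33 + 259.34×13 = 44984.19 + 3339.27 + 3371.42 = 51694.88
Index = 66043.25 / 51694.88 × 100 = 127.7559

127.76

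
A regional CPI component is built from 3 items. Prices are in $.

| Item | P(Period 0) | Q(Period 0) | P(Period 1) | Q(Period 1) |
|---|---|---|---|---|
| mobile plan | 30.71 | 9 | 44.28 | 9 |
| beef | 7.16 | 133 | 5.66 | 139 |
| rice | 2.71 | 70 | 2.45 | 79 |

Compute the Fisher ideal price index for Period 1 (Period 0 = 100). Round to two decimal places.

Laspeyres component (base-period weights):
ΣP(Period 1)Q(Period 0) = 44.28×9 + 5.66×133 + 2.45×70 = 398.52 + 752.78 + 171.5 = 1322.8
ΣP(Period 0)Q(Period 0) = 30.71×9 + 7.16×133 + 2.71×70 = 276.39 + 952.28 + 189.7 = 1418.37
L = 1322.8 / 1418.37 × 100 = 93.2620
Paasche component (current-period weights):
ΣP(Period 1)Q(Period 1) = 44.28×9 + 5.66×139 + 2.45×79 = 398.52 + 786.74 + 193.55 = 1378.81
ΣP(Period 0)Q(Period 1) = 30.71×9 + 7.16×139 + 2.71×79 = 276.39 + 995.24 + 214.09 = 1485.72
P = 1378.81 / 1485.72 × 100 = 92.8042
Fisher = √(L × P) = √(93.2620 × 92.8042) = 93.0328

93.03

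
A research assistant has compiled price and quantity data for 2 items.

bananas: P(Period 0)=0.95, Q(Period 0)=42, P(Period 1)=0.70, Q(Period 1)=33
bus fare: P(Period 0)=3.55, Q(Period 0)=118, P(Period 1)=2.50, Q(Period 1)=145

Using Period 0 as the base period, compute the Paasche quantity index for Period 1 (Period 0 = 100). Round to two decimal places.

Paasche quantity index uses current-period prices as weights.
ΣP(Period 1)·Q(Period 1) = 0.70×33 + 2.50×145 = 23.1 + 362.5 = 385.6
ΣP(Period 1)·Q(Period 0) = 0.70×42 + 2.50×118 = 29.4 + 295 = 324.4
Index = 385.6 / 324.4 × 100 = 118.8656

118.87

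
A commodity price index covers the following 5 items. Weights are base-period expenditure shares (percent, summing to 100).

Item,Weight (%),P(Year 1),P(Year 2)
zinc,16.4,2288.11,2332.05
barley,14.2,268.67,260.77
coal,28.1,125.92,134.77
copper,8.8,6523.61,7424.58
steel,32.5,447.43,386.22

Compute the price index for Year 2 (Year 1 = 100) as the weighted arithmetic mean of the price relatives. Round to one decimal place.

98.6

zinc: 16.4 × (2332.05/2288.11) = 16.4 × 1.019204 = 16.7149
barley: 14.2 × (260.77/268.67) = 14.2 × 0.970596 = 13.7825
coal: 28.1 × (134.77/125.92) = 28.1 × 1.070283 = 30.0749
copper: 8.8 × (7424.58/6523.61) = 8.8 × 1.138109 = 10.0154
steel: 32.5 × (386.22/447.43) = 32.5 × 0.863196 = 28.0539
Index = Σ wᵢ·(p₁ᵢ/p₀ᵢ) = 16.7149 + 13.7825 + 30.0749 + 10.0154 + 28.0539 = 98.6416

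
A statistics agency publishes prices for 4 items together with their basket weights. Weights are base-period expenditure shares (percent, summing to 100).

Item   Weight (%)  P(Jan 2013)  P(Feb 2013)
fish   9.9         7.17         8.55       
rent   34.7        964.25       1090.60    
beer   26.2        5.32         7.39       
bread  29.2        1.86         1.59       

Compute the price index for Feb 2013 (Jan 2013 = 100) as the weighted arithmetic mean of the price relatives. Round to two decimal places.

fish: 9.9 × (8.55/7.17) = 9.9 × 1.192469 = 11.8054
rent: 34.7 × (1090.60/964.25) = 34.7 × 1.131034 = 39.2469
beer: 26.2 × (7.39/5.32) = 26.2 × 1.389098 = 36.3944
bread: 29.2 × (1.59/1.86) = 29.2 × 0.854839 = 24.9613
Index = Σ wᵢ·(p₁ᵢ/p₀ᵢ) = 11.8054 + 39.2469 + 36.3944 + 24.9613 = 112.4080

112.41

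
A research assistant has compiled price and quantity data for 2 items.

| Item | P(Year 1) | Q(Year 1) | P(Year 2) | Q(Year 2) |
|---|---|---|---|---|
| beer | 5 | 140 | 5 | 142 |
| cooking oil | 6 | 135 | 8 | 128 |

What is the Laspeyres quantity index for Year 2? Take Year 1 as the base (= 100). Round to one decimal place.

Laspeyres quantity index uses base-period prices as weights.
ΣP(Year 1)·Q(Year 2) = 5×142 + 6×128 = 710 + 768 = 1478
ΣP(Year 1)·Q(Year 1) = 5×140 + 6×135 = 700 + 810 = 1510
Index = 1478 / 1510 × 100 = 97.8808

97.9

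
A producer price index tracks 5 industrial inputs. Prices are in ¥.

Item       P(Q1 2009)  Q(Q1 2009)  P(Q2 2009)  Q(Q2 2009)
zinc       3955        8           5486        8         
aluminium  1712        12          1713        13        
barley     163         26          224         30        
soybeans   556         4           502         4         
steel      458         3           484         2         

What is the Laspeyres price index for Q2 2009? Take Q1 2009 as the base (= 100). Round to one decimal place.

122.8

Laspeyres price index uses base-period quantities as weights.
ΣP(Q2 2009)·Q(Q1 2009) = 5486×8 + 1713×12 + 224×26 + 502×4 + 484×3 = 43888 + 20556 + 5824 + 2008 + 1452 = 73728
ΣP(Q1 2009)·Q(Q1 2009) = 3955×8 + 1712×12 + 163×26 + 556×4 + 458×3 = 31640 + 20544 + 4238 + 2224 + 1374 = 60020
Index = 73728 / 60020 × 100 = 122.8391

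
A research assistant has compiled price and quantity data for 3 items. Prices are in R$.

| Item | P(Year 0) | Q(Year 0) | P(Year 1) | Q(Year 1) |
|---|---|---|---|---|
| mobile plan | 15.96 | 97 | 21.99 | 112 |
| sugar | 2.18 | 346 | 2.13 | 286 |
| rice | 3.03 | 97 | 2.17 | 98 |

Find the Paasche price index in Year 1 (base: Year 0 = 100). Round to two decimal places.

121.30

Paasche price index uses current-period quantities as weights.
ΣP(Year 1)·Q(Year 1) = 21.99×112 + 2.13×286 + 2.17×98 = 2462.88 + 609.18 + 212.66 = 3284.72
ΣP(Year 0)·Q(Year 1) = 15.96×112 + 2.18×286 + 3.03×98 = 1787.52 + 623.48 + 296.94 = 2707.94
Index = 3284.72 / 2707.94 × 100 = 121.2996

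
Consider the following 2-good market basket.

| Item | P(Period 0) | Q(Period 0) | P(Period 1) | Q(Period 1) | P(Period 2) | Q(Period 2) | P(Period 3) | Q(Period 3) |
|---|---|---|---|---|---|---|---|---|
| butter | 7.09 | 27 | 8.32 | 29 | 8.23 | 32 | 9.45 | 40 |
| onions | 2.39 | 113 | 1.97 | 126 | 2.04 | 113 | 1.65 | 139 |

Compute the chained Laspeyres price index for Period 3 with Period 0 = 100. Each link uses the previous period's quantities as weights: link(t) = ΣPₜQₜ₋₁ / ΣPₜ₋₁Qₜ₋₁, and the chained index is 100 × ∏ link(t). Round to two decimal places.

Link Period 0→Period 1:
ΣP(Period 1)Q(Period 0) = 8.32×27 + 1.97×113 = 224.64 + 222.61 = 447.25
ΣP(Period 0)Q(Period 0) = 7.09×27 + 2.39×113 = 191.43 + 270.07 = 461.5
link = 447.25/461.5 = 0.969122
Link Period 1→Period 2:
ΣP(Period 2)Q(Period 1) = 8.23×29 + 2.04×126 = 238.67 + 257.04 = 495.71
ΣP(Period 1)Q(Period 1) = 8.32×29 + 1.97×126 = 241.28 + 248.22 = 489.5
link = 495.71/489.5 = 1.012686
Link Period 2→Period 3:
ΣP(Period 3)Q(Period 2) = 9.45×32 + 1.65×113 = 302.4 + 186.45 = 488.85
ΣP(Period 2)Q(Period 2) = 8.23×32 + 2.04×113 = 263.36 + 230.52 = 493.88
link = 488.85/493.88 = 0.989815
Chained index = 100 × 0.969122 × 1.012686 × 0.989815 = 97.1422

97.14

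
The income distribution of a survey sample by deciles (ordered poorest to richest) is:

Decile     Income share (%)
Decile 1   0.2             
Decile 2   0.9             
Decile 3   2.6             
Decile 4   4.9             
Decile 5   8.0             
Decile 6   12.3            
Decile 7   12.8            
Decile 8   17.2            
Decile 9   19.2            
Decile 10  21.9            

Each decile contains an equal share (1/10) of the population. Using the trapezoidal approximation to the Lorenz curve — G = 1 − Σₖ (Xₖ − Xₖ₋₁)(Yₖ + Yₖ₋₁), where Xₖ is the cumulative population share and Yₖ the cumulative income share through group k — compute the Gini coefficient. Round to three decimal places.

0.424

Cumulative income shares Yₖ: 0.0020, 0.0110, 0.0370, 0.0860, 0.1660, 0.2890, 0.4170, 0.5890, 0.7810, 1.0000
Σ (Xₖ−Xₖ₋₁)(Yₖ+Yₖ₋₁) = (1/10)(0.0020+0.0000) + (1/10)(0.0110+0.0020) + (1/10)(0.0370+0.0110) + (1/10)(0.0860+0.0370) + (1/10)(0.1660+0.0860) + (1/10)(0.2890+0.1660) + (1/10)(0.4170+0.2890) + (1/10)(0.5890+0.4170) + (1/10)(0.7810+0.5890) + (1/10)(1.0000+0.7810)
  = 0.0002 + 0.0013 + 0.0048 + 0.0123 + 0.0252 + 0.0455 + 0.0706 + 0.1006 + 0.1370 + 0.1781 = 0.5756
G = 1 − 0.5756 = 0.4244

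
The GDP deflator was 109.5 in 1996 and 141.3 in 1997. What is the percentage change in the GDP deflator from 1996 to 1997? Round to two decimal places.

29.04%

Change = (141.3 − 109.5) / 109.5 × 100
       = 31.8 / 109.5 × 100 = 29.0411%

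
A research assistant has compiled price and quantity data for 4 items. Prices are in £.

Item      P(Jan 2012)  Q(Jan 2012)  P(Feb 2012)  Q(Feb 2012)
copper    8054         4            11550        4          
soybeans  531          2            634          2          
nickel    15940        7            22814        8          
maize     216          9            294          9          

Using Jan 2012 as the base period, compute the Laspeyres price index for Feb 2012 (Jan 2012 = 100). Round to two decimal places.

Laspeyres price index uses base-period quantities as weights.
ΣP(Feb 2012)·Q(Jan 2012) = 11550×4 + 634×2 + 22814×7 + 294×9 = 46200 + 1268 + 159698 + 2646 = 209812
ΣP(Jan 2012)·Q(Jan 2012) = 8054×4 + 531×2 + 15940×7 + 216×9 = 32216 + 1062 + 111580 + 1944 = 146802
Index = 209812 / 146802 × 100 = 142.9218

142.92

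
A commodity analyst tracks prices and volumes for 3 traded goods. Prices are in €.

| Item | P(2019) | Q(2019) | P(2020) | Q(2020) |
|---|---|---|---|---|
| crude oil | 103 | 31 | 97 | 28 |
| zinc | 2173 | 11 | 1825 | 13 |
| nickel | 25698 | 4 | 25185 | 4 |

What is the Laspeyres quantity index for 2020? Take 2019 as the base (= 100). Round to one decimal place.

Laspeyres quantity index uses base-period prices as weights.
ΣP(2019)·Q(2020) = 103×28 + 2173×13 + 25698×4 = 2884 + 28249 + 102792 = 133925
ΣP(2019)·Q(2019) = 103×31 + 2173×11 + 25698×4 = 3193 + 23903 + 102792 = 129888
Index = 133925 / 129888 × 100 = 103.1081

103.1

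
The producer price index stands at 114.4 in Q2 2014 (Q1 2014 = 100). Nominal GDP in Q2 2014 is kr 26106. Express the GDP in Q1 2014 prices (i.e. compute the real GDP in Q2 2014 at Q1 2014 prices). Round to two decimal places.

Real = Nominal ÷ (Index/100) = 26106 ÷ (114.4/100)
     = 26106 ÷ 1.144 = 22819.9301

22819.93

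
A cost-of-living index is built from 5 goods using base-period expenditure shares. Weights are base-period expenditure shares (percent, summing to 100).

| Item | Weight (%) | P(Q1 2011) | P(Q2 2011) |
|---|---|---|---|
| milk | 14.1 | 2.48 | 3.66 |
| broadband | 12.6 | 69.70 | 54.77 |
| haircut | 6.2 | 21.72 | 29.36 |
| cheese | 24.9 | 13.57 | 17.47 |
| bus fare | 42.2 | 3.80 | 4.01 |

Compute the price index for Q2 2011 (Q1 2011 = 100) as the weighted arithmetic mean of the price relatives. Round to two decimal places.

115.68

milk: 14.1 × (3.66/2.48) = 14.1 × 1.475806 = 20.8089
broadband: 12.6 × (54.77/69.70) = 12.6 × 0.785796 = 9.9010
haircut: 6.2 × (29.36/21.72) = 6.2 × 1.351750 = 8.3808
cheese: 24.9 × (17.47/13.57) = 24.9 × 1.287399 = 32.0562
bus fare: 42.2 × (4.01/3.80) = 42.2 × 1.055263 = 44.5321
Index = Σ wᵢ·(p₁ᵢ/p₀ᵢ) = 20.8089 + 9.9010 + 8.3808 + 32.0562 + 44.5321 = 115.6791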